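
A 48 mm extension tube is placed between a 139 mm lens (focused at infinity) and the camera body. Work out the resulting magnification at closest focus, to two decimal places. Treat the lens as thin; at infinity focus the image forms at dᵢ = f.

The tube moves the image plane from f to f + e, so dᵢ = 139 + 48 = 187 mm. Focus is achieved when 1/f = 1/dₒ + 1/dᵢ, giving dₒ = 1/(1/f − 1/(f+e)).
Magnification m = dᵢ/dₒ = (f+e)·(1/f − 1/(f+e)) = e/f = 48/139 ≈ 0.3453.

0.35×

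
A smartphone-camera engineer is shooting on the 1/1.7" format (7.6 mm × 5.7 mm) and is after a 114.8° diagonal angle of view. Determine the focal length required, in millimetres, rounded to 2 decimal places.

3.04 mm

Sensor diagonal = √(7.6² + 5.7²) = √90.2500 ≈ 9.5000 mm.
From α = 2·arctan(d/2f) we get f = d / (2·tan(α/2)).
With d = 9.5000 mm and α/2 = 57.4°, tan(α/2) ≈ 1.56366, so f ≈ 9.5000 / 3.12731 ≈ 3.0378 mm.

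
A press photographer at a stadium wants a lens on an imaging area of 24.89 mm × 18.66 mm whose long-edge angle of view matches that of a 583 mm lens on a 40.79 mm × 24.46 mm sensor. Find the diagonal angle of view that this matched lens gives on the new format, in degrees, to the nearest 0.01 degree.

5.01°

Equal long-edge AOV ⇒ f₂ = f₁ · 24.89/40.79 = 583 × 0.61020 ≈ 355.7458 mm.
Sensor diagonal = √(24.89² + 18.66²) = √967.7077 ≈ 31.1080 mm.
Diagonal AOV on the new format = 2·arctan(31.1080 / (2 × 355.7458)) = 2·arctan(0.04372) ≈ 5.0070°.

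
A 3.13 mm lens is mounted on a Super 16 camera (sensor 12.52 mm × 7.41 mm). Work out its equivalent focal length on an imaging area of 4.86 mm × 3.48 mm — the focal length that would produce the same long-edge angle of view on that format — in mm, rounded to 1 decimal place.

1.2 mm

Equal angle of view means equal width/f ratio, so f₂ = f₁ · (width₂/width₁) = 3.13 × 4.86/12.52.
f₂ = 3.13 × 0.38818 ≈ 1.215 mm.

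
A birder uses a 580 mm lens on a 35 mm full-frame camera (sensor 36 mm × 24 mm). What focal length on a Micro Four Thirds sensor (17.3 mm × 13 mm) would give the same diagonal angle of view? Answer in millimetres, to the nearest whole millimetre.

Sensor diagonal = √(36² + 24²) = √1872.0000 ≈ 43.2666 mm.
Sensor diagonal = √(17.3² + 13²) = √468.2900 ≈ 21.6400 mm.
Equal angle of view means equal diagonal/f ratio, so f₂ = f₁ · (diagonal₂/diagonal₁) = 580 × 21.6400/43.2666.
f₂ = 580 × 0.50015 ≈ 290.090 mm.

290 mm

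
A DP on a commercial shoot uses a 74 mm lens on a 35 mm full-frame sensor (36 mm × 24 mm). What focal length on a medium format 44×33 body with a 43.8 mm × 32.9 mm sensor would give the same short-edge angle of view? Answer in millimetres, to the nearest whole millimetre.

Equal angle of view means equal height/f ratio, so f₂ = f₁ · (height₂/height₁) = 74 × 32.9/24.
f₂ = 74 × 1.37083 ≈ 101.442 mm.

101 mm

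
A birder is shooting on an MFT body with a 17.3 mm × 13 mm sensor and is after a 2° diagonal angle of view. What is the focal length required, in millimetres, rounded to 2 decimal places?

619.88 mm

Sensor diagonal = √(17.3² + 13²) = √468.2900 ≈ 21.6400 mm.
From α = 2·arctan(d/2f) we get f = d / (2·tan(α/2)).
With d = 21.6400 mm and α/2 = 1°, tan(α/2) ≈ 0.01746, so f ≈ 21.6400 / 0.03491 ≈ 619.8776 mm.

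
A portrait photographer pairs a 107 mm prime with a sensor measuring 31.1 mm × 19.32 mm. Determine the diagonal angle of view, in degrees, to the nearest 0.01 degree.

19.42°

Sensor diagonal = √(31.1² + 19.32²) = √1340.4724 ≈ 36.6125 mm.
Angle of view α = 2·arctan(d/2f) with d = 36.6125 mm and f = 107 mm.
d/2f = 0.17109; arctan(0.17109) ≈ 9.7085°, so α ≈ 19.4171°.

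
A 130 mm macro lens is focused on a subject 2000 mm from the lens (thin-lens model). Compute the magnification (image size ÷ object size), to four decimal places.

0.0695×

Thin lens: 1/f = 1/dₒ + 1/dᵢ → 1/dᵢ = 1/130 − 1/2000 = 0.0071923 mm⁻¹, so dᵢ ≈ 139.0374 mm.
Magnification m = dᵢ/dₒ = 139.0374/2000 ≈ 0.06952.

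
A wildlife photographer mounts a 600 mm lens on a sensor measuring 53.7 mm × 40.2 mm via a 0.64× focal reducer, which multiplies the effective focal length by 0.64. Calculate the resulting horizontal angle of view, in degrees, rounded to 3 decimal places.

7.999°

Effective focal length f = 600 × 0.64 = 384 mm.
α = 2·arctan(53.7 / (2 × 384)) = 2·arctan(0.06992) ≈ 7.9994°.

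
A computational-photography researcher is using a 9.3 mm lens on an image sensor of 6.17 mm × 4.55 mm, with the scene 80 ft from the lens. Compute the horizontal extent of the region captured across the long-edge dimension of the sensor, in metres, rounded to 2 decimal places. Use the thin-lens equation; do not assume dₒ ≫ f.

dₒ: 80 ft × 304.8 mm/ft = 24384.00 mm.
Similar triangles through the lens centre give W/dₒ = w/dᵢ; with 1/f = 1/dₒ + 1/dᵢ this gives W = w·(dₒ − f)/f.
W = 6.17 mm × (24384 − 9.3) / 9.3 = 6.17 × 2620.9354 ≈ 16171.171 mm = 16.1712 m.

16.17 m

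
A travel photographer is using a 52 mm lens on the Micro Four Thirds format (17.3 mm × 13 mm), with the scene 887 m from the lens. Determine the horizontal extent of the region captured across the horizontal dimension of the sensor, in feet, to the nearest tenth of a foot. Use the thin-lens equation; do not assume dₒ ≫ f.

dₒ: 887 m = 887000 mm.
Similar triangles through the lens centre give W/dₒ = w/dᵢ; with 1/f = 1/dₒ + 1/dᵢ this gives W = w·(dₒ − f)/f.
W = 17.3 mm × (887000 − 52) / 52 = 17.3 × 17056.6923 ≈ 295080.777 mm = 295080.777/304.8 ft = 968.113 ft.

968.1 ft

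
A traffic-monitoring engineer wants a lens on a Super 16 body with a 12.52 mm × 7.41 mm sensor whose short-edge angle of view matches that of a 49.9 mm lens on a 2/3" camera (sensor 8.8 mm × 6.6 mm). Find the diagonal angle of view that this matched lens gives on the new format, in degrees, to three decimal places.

Equal short-edge AOV ⇒ f₂ = f₁ · 7.41/6.6 = 49.9 × 1.12273 ≈ 56.0241 mm.
Sensor diagonal = √(12.52² + 7.41²) = √211.6585 ≈ 14.5485 mm.
Diagonal AOV on the new format = 2·arctan(14.5485 / (2 × 56.0241)) = 2·arctan(0.12984) ≈ 14.7959°.

14.796°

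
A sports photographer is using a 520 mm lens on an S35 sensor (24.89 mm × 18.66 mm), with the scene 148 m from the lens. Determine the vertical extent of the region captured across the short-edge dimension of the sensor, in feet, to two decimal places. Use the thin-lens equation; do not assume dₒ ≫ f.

dₒ: 148 m = 148000 mm.
Similar triangles through the lens centre give W/dₒ = h/dᵢ; with 1/f = 1/dₒ + 1/dᵢ this gives W = h·(dₒ − f)/f.
W = 18.66 mm × (148000 − 520) / 520 = 18.66 × 283.6154 ≈ 5292.263 mm = 5292.263/304.8 ft = 17.3631 ft.

17.36 ft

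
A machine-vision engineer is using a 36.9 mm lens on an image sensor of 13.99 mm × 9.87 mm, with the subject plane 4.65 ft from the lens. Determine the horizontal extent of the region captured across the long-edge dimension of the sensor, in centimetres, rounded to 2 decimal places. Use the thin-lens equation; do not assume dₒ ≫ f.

52.34 cm

dₒ: 4.65 ft × 304.8 mm/ft = 1417.32 mm.
Similar triangles through the lens centre give W/dₒ = w/dᵢ; with 1/f = 1/dₒ + 1/dᵢ this gives W = w·(dₒ − f)/f.
W = 13.99 mm × (1417.32 − 36.9) / 36.9 = 13.99 × 37.4098 ≈ 523.362 mm = 52.3362 cm.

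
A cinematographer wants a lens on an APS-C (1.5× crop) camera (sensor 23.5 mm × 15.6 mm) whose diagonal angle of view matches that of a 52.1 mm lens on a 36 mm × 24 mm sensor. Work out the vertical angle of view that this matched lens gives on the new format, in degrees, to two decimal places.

25.87°

Sensor diagonal = √(36² + 24²) = √1872.0000 ≈ 43.2666 mm.
Sensor diagonal = √(23.5² + 15.6²) = √795.6100 ≈ 28.2066 mm.
Equal diagonal AOV ⇒ f₂ = f₁ · 28.2066/43.2666 = 52.1 × 0.65192 ≈ 33.9653 mm.
Vertical AOV on the new format = 2·arctan(15.6 / (2 × 33.9653)) = 2·arctan(0.22965) ≈ 25.8670°.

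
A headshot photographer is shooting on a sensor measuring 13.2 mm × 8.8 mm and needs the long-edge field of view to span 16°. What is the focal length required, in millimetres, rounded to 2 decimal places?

From α = 2·arctan(w/2f) we get f = w / (2·tan(α/2)).
With w = 13.2 mm and α/2 = 8°, tan(α/2) ≈ 0.14054, so f ≈ 13.2 / 0.28108 ≈ 46.9614 mm.

46.96 mm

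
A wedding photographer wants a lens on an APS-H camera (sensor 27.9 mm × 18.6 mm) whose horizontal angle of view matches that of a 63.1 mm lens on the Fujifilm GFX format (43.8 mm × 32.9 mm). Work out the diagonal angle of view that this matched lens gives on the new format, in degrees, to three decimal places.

Equal horizontal AOV ⇒ f₂ = f₁ · 27.9/43.8 = 63.1 × 0.63699 ≈ 40.1938 mm.
Sensor diagonal = √(27.9² + 18.6²) = √1124.3700 ≈ 33.5316 mm.
Diagonal AOV on the new format = 2·arctan(33.5316 / (2 × 40.1938)) = 2·arctan(0.41712) ≈ 45.2844°.

45.284°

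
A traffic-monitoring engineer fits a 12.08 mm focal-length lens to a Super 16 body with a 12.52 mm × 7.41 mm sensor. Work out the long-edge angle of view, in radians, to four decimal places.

0.9562 rad

Angle of view α = 2·arctan(w/2f) with w = 12.52 mm and f = 12.08 mm.
w/2f = 0.51821; arctan(0.51821) ≈ 0.4781 rad, so α ≈ 0.9562 rad.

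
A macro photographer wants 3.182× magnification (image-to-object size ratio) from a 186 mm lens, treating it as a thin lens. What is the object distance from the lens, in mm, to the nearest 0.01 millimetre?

With m = dᵢ/dₒ and 1/f = 1/dₒ + 1/dᵢ, substituting dᵢ = m·dₒ gives 1/f = (1 + 1/m)/dₒ, hence dₒ = f·(1 + 1/m).
dₒ = 186 × (1 + 1/3.182) = 186 × 1.31427 ≈ 244.454 mm.

244.45 mm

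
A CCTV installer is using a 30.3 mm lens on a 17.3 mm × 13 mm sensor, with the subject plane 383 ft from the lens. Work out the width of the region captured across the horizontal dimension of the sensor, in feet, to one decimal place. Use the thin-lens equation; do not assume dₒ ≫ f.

218.6 ft

dₒ: 383 ft × 304.8 mm/ft = 116738.40 mm.
Similar triangles through the lens centre give W/dₒ = w/dᵢ; with 1/f = 1/dₒ + 1/dᵢ this gives W = w·(dₒ − f)/f.
W = 17.3 mm × (116738 − 30.3) / 30.3 = 17.3 × 3851.7524 ≈ 66635.316 mm = 66635.316/304.8 ft = 218.62 ft.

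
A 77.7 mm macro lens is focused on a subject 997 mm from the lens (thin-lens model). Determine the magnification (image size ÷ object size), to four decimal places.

0.0845×

Thin lens: 1/f = 1/dₒ + 1/dᵢ → 1/dᵢ = 1/77.7 − 1/997 = 0.0118670 mm⁻¹, so dᵢ ≈ 84.2673 mm.
Magnification m = dᵢ/dₒ = 84.2673/997 ≈ 0.08452.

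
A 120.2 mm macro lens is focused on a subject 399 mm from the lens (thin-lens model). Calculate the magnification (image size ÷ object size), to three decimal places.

Thin lens: 1/f = 1/dₒ + 1/dᵢ → 1/dᵢ = 1/120.2 − 1/399 = 0.0058132 mm⁻¹, so dᵢ ≈ 172.0222 mm.
Magnification m = dᵢ/dₒ = 172.0222/399 ≈ 0.43113.

0.431×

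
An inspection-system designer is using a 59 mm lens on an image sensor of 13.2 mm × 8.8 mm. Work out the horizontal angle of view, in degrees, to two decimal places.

12.77°

Angle of view α = 2·arctan(w/2f) with w = 13.2 mm and f = 59 mm.
w/2f = 0.11186; arctan(0.11186) ≈ 6.3828°, so α ≈ 12.7656°.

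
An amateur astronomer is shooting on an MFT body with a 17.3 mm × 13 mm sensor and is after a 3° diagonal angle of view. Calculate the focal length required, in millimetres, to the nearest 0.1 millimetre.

413.2 mm

Sensor diagonal = √(17.3² + 13²) = √468.2900 ≈ 21.6400 mm.
From α = 2·arctan(d/2f) we get f = d / (2·tan(α/2)).
With d = 21.6400 mm and α/2 = 1.5°, tan(α/2) ≈ 0.02619, so f ≈ 21.6400 / 0.05237 ≈ 413.1993 mm.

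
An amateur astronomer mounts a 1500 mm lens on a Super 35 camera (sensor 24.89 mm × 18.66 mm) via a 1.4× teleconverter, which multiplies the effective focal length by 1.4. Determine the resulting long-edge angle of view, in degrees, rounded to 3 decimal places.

0.679°

Effective focal length f = 1500 × 1.4 = 2100 mm.
α = 2·arctan(24.89 / (2 × 2100)) = 2·arctan(0.00593) ≈ 0.6791°.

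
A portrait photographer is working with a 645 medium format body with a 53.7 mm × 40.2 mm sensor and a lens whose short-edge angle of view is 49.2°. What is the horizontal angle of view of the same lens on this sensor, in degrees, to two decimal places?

62.90°

From the short-edge AOV: f = 40.2 / (2·tan(24.6°)) = 40.2 / 0.91567 ≈ 43.9022 mm.
Horizontal AOV = 2·arctan(53.7 / (2 × 43.9022)) = 2·arctan(0.61159) ≈ 62.8988°.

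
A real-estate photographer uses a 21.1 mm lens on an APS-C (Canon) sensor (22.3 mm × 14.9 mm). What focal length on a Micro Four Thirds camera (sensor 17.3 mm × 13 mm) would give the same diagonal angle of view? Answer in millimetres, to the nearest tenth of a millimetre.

Sensor diagonal = √(22.3² + 14.9²) = √719.3000 ≈ 26.8198 mm.
Sensor diagonal = √(17.3² + 13²) = √468.2900 ≈ 21.6400 mm.
Equal angle of view means equal diagonal/f ratio, so f₂ = f₁ · (diagonal₂/diagonal₁) = 21.1 × 21.6400/26.8198.
f₂ = 21.1 × 0.80687 ≈ 17.025 mm.

17.0 mm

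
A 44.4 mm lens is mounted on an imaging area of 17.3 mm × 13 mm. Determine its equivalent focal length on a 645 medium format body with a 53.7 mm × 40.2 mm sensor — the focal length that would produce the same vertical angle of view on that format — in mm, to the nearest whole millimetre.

Equal angle of view means equal height/f ratio, so f₂ = f₁ · (height₂/height₁) = 44.4 × 40.2/13.
f₂ = 44.4 × 3.09231 ≈ 137.298 mm.

137 mm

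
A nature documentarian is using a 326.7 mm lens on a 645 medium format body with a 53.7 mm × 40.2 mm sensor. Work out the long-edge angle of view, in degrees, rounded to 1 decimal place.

9.4°

Angle of view α = 2·arctan(w/2f) with w = 53.7 mm and f = 326.7 mm.
w/2f = 0.08219; arctan(0.08219) ≈ 4.6983°, so α ≈ 9.3966°.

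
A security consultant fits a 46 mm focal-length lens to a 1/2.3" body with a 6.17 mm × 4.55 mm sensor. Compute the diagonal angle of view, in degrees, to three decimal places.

Sensor diagonal = √(6.17² + 4.55²) = √58.7714 ≈ 7.6663 mm.
Angle of view α = 2·arctan(d/2f) with d = 7.6663 mm and f = 46 mm.
d/2f = 0.08333; arctan(0.08333) ≈ 4.7634°, so α ≈ 9.5268°.

9.527°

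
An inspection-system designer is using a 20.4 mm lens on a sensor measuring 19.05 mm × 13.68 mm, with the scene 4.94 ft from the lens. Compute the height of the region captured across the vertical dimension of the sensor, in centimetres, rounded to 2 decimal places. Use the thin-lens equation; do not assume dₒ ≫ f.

99.60 cm

dₒ: 4.94 ft × 304.8 mm/ft = 1505.71 mm.
Similar triangles through the lens centre give W/dₒ = h/dᵢ; with 1/f = 1/dₒ + 1/dᵢ this gives W = h·(dₒ − f)/f.
W = 13.68 mm × (1505.71 − 20.4) / 20.4 = 13.68 × 72.8094 ≈ 996.033 mm = 99.6033 cm.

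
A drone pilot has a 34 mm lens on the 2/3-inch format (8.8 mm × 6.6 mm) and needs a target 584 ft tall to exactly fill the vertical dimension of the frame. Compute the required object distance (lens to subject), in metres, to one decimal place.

W: 584 ft × 304.8 mm/ft = 178003.19 mm.
Magnification m = h/W = dᵢ/dₒ; combined with 1/f = 1/dₒ + 1/dᵢ this gives dₒ = f·(1 + W/h).
dₒ = 34 mm × (1 + 178003/6.6) = 34 × 26971.1810 ≈ 917020.152 mm = 917.02 m.

917.0 m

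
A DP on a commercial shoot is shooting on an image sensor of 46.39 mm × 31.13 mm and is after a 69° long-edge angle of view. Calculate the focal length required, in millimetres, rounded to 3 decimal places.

From α = 2·arctan(w/2f) we get f = w / (2·tan(α/2)).
With w = 46.39 mm and α/2 = 34.5°, tan(α/2) ≈ 0.68728, so f ≈ 46.39 / 1.37456 ≈ 33.7489 mm.

33.749 mm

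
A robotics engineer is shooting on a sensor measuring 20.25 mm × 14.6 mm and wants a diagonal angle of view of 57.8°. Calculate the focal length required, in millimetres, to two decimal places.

Sensor diagonal = √(20.25² + 14.6²) = √623.2225 ≈ 24.9644 mm.
From α = 2·arctan(d/2f) we get f = d / (2·tan(α/2)).
With d = 24.9644 mm and α/2 = 28.9°, tan(α/2) ≈ 0.55203, so f ≈ 24.9644 / 1.10406 ≈ 22.6115 mm.

22.61 mm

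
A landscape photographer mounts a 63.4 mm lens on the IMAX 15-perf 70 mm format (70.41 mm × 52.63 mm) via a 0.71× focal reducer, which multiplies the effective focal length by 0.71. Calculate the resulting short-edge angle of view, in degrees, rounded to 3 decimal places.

Effective focal length f = 63.4 × 0.71 = 45.014 mm.
α = 2·arctan(52.63 / (2 × 45.014)) = 2·arctan(0.58460) ≈ 60.6208°.

60.621°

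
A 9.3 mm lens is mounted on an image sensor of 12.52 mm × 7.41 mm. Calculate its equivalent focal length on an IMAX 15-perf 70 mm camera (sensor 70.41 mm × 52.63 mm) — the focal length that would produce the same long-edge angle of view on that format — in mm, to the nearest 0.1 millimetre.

52.3 mm

Equal angle of view means equal width/f ratio, so f₂ = f₁ · (width₂/width₁) = 9.3 × 70.41/12.52.
f₂ = 9.3 × 5.62380 ≈ 52.301 mm.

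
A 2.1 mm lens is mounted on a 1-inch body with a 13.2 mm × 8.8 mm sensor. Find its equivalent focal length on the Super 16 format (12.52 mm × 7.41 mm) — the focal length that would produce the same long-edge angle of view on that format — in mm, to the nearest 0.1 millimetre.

Equal angle of view means equal width/f ratio, so f₂ = f₁ · (width₂/width₁) = 2.1 × 12.52/13.2.
f₂ = 2.1 × 0.94848 ≈ 1.992 mm.

2.0 mm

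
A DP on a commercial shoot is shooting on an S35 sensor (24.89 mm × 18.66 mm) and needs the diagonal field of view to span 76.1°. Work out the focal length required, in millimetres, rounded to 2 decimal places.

19.87 mm

Sensor diagonal = √(24.89² + 18.66²) = √967.7077 ≈ 31.1080 mm.
From α = 2·arctan(d/2f) we get f = d / (2·tan(α/2)).
With d = 31.1080 mm and α/2 = 38.05°, tan(α/2) ≈ 0.78269, so f ≈ 31.1080 / 1.56538 ≈ 19.8724 mm.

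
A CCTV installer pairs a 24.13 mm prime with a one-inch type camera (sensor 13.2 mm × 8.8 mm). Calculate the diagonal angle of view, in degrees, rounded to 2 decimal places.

Sensor diagonal = √(13.2² + 8.8²) = √251.6800 ≈ 15.8644 mm.
Angle of view α = 2·arctan(d/2f) with d = 15.8644 mm and f = 24.13 mm.
d/2f = 0.32873; arctan(0.32873) ≈ 18.1972°, so α ≈ 36.3943°.

36.39°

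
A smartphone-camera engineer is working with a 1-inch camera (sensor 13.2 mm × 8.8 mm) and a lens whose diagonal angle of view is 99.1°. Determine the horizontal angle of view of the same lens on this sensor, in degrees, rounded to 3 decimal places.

Sensor diagonal = √(13.2² + 8.8²) = √251.6800 ≈ 15.8644 mm.
From the diagonal AOV: f = 15.8644 / (2·tan(49.55°)) = 15.8644 / 2.34584 ≈ 6.7628 mm.
Horizontal AOV = 2·arctan(13.2 / (2 × 6.7628)) = 2·arctan(0.97593) ≈ 88.6041°.

88.604°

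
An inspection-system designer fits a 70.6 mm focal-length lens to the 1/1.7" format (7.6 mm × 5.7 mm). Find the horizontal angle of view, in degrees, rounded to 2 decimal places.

6.16°

Angle of view α = 2·arctan(w/2f) with w = 7.6 mm and f = 70.6 mm.
w/2f = 0.05382; arctan(0.05382) ≈ 3.0809°, so α ≈ 6.1619°.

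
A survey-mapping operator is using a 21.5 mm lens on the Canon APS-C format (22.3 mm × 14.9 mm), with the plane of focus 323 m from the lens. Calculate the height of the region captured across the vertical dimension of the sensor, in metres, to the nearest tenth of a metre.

dₒ: 323 m = 323000 mm.
Similar triangles through the lens centre give W/dₒ = h/dᵢ; with 1/f = 1/dₒ + 1/dᵢ this gives W = h·(dₒ − f)/f.
W = 14.9 mm × (323000 − 21.5) / 21.5 = 14.9 × 15022.2558 ≈ 223831.612 mm = 223.832 m.

223.8 m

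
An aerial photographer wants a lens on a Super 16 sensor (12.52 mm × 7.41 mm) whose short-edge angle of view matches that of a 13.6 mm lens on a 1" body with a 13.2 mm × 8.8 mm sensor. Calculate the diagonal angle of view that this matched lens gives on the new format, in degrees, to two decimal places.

Equal short-edge AOV ⇒ f₂ = f₁ · 7.41/8.8 = 13.6 × 0.84205 ≈ 11.4518 mm.
Sensor diagonal = √(12.52² + 7.41²) = √211.6585 ≈ 14.5485 mm.
Diagonal AOV on the new format = 2·arctan(14.5485 / (2 × 11.4518)) = 2·arctan(0.63520) ≈ 64.8478°.

64.85°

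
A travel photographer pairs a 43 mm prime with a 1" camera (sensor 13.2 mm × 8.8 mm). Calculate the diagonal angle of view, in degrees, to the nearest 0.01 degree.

20.90°

Sensor diagonal = √(13.2² + 8.8²) = √251.6800 ≈ 15.8644 mm.
Angle of view α = 2·arctan(d/2f) with d = 15.8644 mm and f = 43 mm.
d/2f = 0.18447; arctan(0.18447) ≈ 10.4519°, so α ≈ 20.9037°.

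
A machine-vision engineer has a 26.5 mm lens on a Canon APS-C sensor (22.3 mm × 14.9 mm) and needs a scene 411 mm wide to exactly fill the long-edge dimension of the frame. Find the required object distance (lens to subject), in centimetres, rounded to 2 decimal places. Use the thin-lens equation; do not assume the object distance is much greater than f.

Magnification m = w/W = dᵢ/dₒ; combined with 1/f = 1/dₒ + 1/dᵢ this gives dₒ = f·(1 + W/w).
dₒ = 26.5 mm × (1 + 411/22.3) = 26.5 × 19.4305 ≈ 514.908 mm = 51.4908 cm.

51.49 cm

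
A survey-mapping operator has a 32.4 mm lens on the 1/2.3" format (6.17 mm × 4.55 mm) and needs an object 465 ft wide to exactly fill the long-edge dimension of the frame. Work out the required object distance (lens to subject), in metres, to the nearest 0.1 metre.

744.3 m

W: 465 ft × 304.8 mm/ft = 141732.00 mm.
Magnification m = w/W = dᵢ/dₒ; combined with 1/f = 1/dₒ + 1/dᵢ this gives dₒ = f·(1 + W/w).
dₒ = 32.4 mm × (1 + 141732/6.17) = 32.4 × 22972.1500 ≈ 744297.660 mm = 744.298 m.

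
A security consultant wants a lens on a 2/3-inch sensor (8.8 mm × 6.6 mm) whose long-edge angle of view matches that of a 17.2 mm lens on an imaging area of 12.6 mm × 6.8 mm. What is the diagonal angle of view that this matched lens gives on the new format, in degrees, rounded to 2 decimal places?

49.20°

Equal long-edge AOV ⇒ f₂ = f₁ · 8.8/12.6 = 17.2 × 0.69841 ≈ 12.0127 mm.
Sensor diagonal = √(8.8² + 6.6²) = √121.0000 ≈ 11.0000 mm.
Diagonal AOV on the new format = 2·arctan(11.0000 / (2 × 12.0127)) = 2·arctan(0.45785) ≈ 49.2012°.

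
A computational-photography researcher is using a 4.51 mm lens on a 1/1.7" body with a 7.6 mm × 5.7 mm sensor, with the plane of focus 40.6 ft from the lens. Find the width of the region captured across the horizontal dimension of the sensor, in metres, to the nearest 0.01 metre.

dₒ: 40.6 ft × 304.8 mm/ft = 12374.88 mm.
Similar triangles through the lens centre give W/dₒ = w/dᵢ; with 1/f = 1/dₒ + 1/dᵢ this gives W = w·(dₒ − f)/f.
W = 7.6 mm × (12374.9 − 4.51) / 4.51 = 7.6 × 2742.8757 ≈ 20845.856 mm = 20.8459 m.

20.85 m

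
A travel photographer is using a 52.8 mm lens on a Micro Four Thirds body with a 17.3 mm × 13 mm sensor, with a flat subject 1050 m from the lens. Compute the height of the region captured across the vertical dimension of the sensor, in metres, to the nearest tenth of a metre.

258.5 m

dₒ: 1050 m = 1.05e+06 mm.
Similar triangles through the lens centre give W/dₒ = h/dᵢ; with 1/f = 1/dₒ + 1/dᵢ this gives W = h·(dₒ − f)/f.
W = 13 mm × (1.05e+06 − 52.8) / 52.8 = 13 × 19885.3636 ≈ 258509.727 mm = 258.51 m.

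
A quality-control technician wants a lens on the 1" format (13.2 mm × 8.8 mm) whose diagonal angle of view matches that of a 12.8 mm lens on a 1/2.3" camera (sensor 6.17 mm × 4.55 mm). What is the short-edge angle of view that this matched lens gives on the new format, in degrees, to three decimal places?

Sensor diagonal = √(6.17² + 4.55²) = √58.7714 ≈ 7.6663 mm.
Sensor diagonal = √(13.2² + 8.8²) = √251.6800 ≈ 15.8644 mm.
Equal diagonal AOV ⇒ f₂ = f₁ · 15.8644/7.6663 = 12.8 × 2.06939 ≈ 26.4881 mm.
Short-edge AOV on the new format = 2·arctan(8.8 / (2 × 26.4881)) = 2·arctan(0.16611) ≈ 18.8628°.

18.863°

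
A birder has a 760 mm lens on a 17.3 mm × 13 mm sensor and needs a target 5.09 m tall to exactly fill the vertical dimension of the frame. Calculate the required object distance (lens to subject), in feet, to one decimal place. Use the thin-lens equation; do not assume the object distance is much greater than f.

W: 5.09 m = 5090 mm.
Magnification m = h/W = dᵢ/dₒ; combined with 1/f = 1/dₒ + 1/dᵢ this gives dₒ = f·(1 + W/h).
dₒ = 760 mm × (1 + 5090/13) = 760 × 392.5385 ≈ 298329.231 mm = 298329.231/304.8 ft = 978.77 ft.

978.8 ft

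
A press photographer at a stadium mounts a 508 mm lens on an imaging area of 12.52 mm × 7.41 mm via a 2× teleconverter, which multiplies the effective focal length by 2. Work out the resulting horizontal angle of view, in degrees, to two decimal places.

Effective focal length f = 508 × 2 = 1016 mm.
α = 2·arctan(12.52 / (2 × 1016)) = 2·arctan(0.00616) ≈ 0.7060°.

0.71°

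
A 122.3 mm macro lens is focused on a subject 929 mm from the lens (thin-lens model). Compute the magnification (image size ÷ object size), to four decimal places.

0.1516×

Thin lens: 1/f = 1/dₒ + 1/dᵢ → 1/dᵢ = 1/122.3 − 1/929 = 0.0071002 mm⁻¹, so dᵢ ≈ 140.8413 mm.
Magnification m = dᵢ/dₒ = 140.8413/929 ≈ 0.15161.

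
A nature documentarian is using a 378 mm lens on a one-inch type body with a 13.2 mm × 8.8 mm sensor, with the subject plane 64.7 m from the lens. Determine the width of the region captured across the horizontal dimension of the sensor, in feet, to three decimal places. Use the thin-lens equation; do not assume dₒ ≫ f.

dₒ: 64.7 m = 64700 mm.
Similar triangles through the lens centre give W/dₒ = w/dᵢ; with 1/f = 1/dₒ + 1/dᵢ this gives W = w·(dₒ − f)/f.
W = 13.2 mm × (64700 − 378) / 378 = 13.2 × 170.1640 ≈ 2246.165 mm = 2246.165/304.8 ft = 7.36931 ft.

7.369 ft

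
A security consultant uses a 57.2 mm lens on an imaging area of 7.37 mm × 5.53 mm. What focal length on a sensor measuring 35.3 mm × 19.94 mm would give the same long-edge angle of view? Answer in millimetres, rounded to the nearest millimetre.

274 mm

Equal angle of view means equal width/f ratio, so f₂ = f₁ · (width₂/width₁) = 57.2 × 35.3/7.37.
f₂ = 57.2 × 4.78969 ≈ 273.970 mm.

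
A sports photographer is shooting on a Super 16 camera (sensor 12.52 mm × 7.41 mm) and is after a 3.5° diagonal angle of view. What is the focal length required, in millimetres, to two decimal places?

Sensor diagonal = √(12.52² + 7.41²) = √211.6585 ≈ 14.5485 mm.
From α = 2·arctan(d/2f) we get f = d / (2·tan(α/2)).
With d = 14.5485 mm and α/2 = 1.75°, tan(α/2) ≈ 0.03055, so f ≈ 14.5485 / 0.06111 ≈ 238.0879 mm.

238.09 mm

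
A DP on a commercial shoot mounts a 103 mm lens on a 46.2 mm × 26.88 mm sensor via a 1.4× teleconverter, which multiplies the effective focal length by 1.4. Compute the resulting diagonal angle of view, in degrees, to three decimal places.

Effective focal length f = 103 × 1.4 = 144.2 mm.
Sensor diagonal = √(46.2² + 26.88²) = √2856.9744 ≈ 53.4507 mm.
α = 2·arctan(53.451 / (2 × 144.2)) = 2·arctan(0.18534) ≈ 20.9996°.

21.000°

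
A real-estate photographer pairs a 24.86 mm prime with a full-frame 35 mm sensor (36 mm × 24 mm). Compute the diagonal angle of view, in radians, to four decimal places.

Sensor diagonal = √(36² + 24²) = √1872.0000 ≈ 43.2666 mm.
Angle of view α = 2·arctan(d/2f) with d = 43.2666 mm and f = 24.86 mm.
d/2f = 0.87021; arctan(0.87021) ≈ 0.7161 rad, so α ≈ 1.4322 rad.

1.4322 rad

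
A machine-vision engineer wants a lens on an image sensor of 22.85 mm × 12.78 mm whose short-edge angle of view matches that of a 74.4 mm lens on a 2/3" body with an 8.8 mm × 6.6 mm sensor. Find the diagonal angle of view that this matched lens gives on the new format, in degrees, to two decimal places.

10.38°

Equal short-edge AOV ⇒ f₂ = f₁ · 12.78/6.6 = 74.4 × 1.93636 ≈ 144.0655 mm.
Sensor diagonal = √(22.85² + 12.78²) = √685.4509 ≈ 26.1811 mm.
Diagonal AOV on the new format = 2·arctan(26.1811 / (2 × 144.0655)) = 2·arctan(0.09087) ≈ 10.3839°.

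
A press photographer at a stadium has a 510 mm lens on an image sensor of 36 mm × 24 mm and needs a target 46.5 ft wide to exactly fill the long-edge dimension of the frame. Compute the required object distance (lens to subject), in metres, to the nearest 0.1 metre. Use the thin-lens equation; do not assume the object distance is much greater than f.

W: 46.5 ft × 304.8 mm/ft = 14173.20 mm.
Magnification m = w/W = dᵢ/dₒ; combined with 1/f = 1/dₒ + 1/dᵢ this gives dₒ = f·(1 + W/w).
dₒ = 510 mm × (1 + 14173.2/36) = 510 × 394.7000 ≈ 201296.994 mm = 201.297 m.

201.3 m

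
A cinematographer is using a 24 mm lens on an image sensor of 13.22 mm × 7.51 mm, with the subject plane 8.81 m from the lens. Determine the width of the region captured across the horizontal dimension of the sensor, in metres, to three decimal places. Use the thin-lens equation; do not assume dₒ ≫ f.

dₒ: 8.81 m = 8810 mm.
Similar triangles through the lens centre give W/dₒ = w/dᵢ; with 1/f = 1/dₒ + 1/dᵢ this gives W = w·(dₒ − f)/f.
W = 13.22 mm × (8810 − 24) / 24 = 13.22 × 366.0833 ≈ 4839.622 mm = 4.83962 m.

4.840 m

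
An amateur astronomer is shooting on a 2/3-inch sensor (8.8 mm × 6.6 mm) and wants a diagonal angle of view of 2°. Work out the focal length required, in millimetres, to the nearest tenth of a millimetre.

Sensor diagonal = √(8.8² + 6.6²) = √121.0000 ≈ 11.0000 mm.
From α = 2·arctan(d/2f) we get f = d / (2·tan(α/2)).
With d = 11.0000 mm and α/2 = 1°, tan(α/2) ≈ 0.01746, so f ≈ 11.0000 / 0.03491 ≈ 315.0948 mm.

315.1 mm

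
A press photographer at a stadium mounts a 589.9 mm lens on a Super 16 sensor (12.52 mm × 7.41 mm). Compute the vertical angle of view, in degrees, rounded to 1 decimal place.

0.7°

Angle of view α = 2·arctan(h/2f) with h = 7.41 mm and f = 589.9 mm.
h/2f = 0.00628; arctan(0.00628) ≈ 0.3599°, so α ≈ 0.7197°.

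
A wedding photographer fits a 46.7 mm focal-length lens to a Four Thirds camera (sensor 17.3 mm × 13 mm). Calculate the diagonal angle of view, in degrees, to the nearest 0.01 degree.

26.09°

Sensor diagonal = √(17.3² + 13²) = √468.2900 ≈ 21.6400 mm.
Angle of view α = 2·arctan(d/2f) with d = 21.6400 mm and f = 46.7 mm.
d/2f = 0.23169; arctan(0.23169) ≈ 13.0448°, so α ≈ 26.0896°.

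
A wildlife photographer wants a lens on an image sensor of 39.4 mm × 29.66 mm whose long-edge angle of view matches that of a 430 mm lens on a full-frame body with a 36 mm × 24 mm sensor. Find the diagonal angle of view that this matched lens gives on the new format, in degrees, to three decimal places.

Equal long-edge AOV ⇒ f₂ = f₁ · 39.4/36 = 430 × 1.09444 ≈ 470.6111 mm.
Sensor diagonal = √(39.4² + 29.66²) = √2432.0756 ≈ 49.3161 mm.
Diagonal AOV on the new format = 2·arctan(49.3161 / (2 × 470.6111)) = 2·arctan(0.05240) ≈ 5.9986°.

5.999°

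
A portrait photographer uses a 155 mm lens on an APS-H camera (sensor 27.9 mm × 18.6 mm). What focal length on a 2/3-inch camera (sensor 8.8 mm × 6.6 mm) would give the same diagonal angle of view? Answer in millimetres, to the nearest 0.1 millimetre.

50.8 mm

Sensor diagonal = √(27.9² + 18.6²) = √1124.3700 ≈ 33.5316 mm.
Sensor diagonal = √(8.8² + 6.6²) = √121.0000 ≈ 11.0000 mm.
Equal angle of view means equal diagonal/f ratio, so f₂ = f₁ · (diagonal₂/diagonal₁) = 155 × 11.0000/33.5316.
f₂ = 155 × 0.32805 ≈ 50.848 mm.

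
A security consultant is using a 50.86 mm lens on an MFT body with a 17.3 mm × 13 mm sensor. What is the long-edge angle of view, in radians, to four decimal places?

0.3369 rad

Angle of view α = 2·arctan(w/2f) with w = 17.3 mm and f = 50.86 mm.
w/2f = 0.17007; arctan(0.17007) ≈ 0.1685 rad, so α ≈ 0.3369 rad.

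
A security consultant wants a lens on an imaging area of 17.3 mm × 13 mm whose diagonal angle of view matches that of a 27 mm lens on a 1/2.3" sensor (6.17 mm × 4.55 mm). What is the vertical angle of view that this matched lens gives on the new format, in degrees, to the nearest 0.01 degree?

Sensor diagonal = √(6.17² + 4.55²) = √58.7714 ≈ 7.6663 mm.
Sensor diagonal = √(17.3² + 13²) = √468.2900 ≈ 21.6400 mm.
Equal diagonal AOV ⇒ f₂ = f₁ · 21.6400/7.6663 = 27 × 2.82276 ≈ 76.2146 mm.
Vertical AOV on the new format = 2·arctan(13 / (2 × 76.2146)) = 2·arctan(0.08529) ≈ 9.7494°.

9.75°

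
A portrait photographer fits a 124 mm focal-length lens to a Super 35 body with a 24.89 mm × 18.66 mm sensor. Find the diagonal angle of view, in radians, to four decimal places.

0.2496 rad

Sensor diagonal = √(24.89² + 18.66²) = √967.7077 ≈ 31.1080 mm.
Angle of view α = 2·arctan(d/2f) with d = 31.1080 mm and f = 124 mm.
d/2f = 0.12544; arctan(0.12544) ≈ 0.1248 rad, so α ≈ 0.2496 rad.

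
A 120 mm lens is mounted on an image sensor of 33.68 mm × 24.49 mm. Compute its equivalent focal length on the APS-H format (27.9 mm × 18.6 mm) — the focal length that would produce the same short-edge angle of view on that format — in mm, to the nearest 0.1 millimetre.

Equal angle of view means equal height/f ratio, so f₂ = f₁ · (height₂/height₁) = 120 × 18.6/24.49.
f₂ = 120 × 0.75949 ≈ 91.139 mm.

91.1 mm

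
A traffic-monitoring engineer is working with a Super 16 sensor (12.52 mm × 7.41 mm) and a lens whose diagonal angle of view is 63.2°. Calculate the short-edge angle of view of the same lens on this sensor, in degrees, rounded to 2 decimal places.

34.80°

Sensor diagonal = √(12.52² + 7.41²) = √211.6585 ≈ 14.5485 mm.
From the diagonal AOV: f = 14.5485 / (2·tan(31.6°)) = 14.5485 / 1.23041 ≈ 11.8241 mm.
Short-edge AOV = 2·arctan(7.41 / (2 × 11.8241)) = 2·arctan(0.31334) ≈ 34.7960°.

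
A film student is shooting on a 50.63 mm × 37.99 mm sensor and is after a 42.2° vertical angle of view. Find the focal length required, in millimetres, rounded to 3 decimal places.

49.227 mm

From α = 2·arctan(h/2f) we get f = h / (2·tan(α/2)).
With h = 37.99 mm and α/2 = 21.1°, tan(α/2) ≈ 0.38587, so f ≈ 37.99 / 0.77174 ≈ 49.2267 mm.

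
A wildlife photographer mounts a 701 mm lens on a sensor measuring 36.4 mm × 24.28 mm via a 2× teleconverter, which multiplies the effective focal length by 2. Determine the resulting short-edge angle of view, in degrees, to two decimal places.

Effective focal length f = 701 × 2 = 1402 mm.
α = 2·arctan(24.28 / (2 × 1402)) = 2·arctan(0.00866) ≈ 0.9922°.

0.99°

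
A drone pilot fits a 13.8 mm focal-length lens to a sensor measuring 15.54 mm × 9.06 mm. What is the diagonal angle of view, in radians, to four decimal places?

Sensor diagonal = √(15.54² + 9.06²) = √323.5752 ≈ 17.9882 mm.
Angle of view α = 2·arctan(d/2f) with d = 17.9882 mm and f = 13.8 mm.
d/2f = 0.65175; arctan(0.65175) ≈ 0.5776 rad, so α ≈ 1.1552 rad.

1.1552 rad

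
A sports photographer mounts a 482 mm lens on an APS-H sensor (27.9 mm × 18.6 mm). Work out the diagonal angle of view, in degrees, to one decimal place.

Sensor diagonal = √(27.9² + 18.6²) = √1124.3700 ≈ 33.5316 mm.
Angle of view α = 2·arctan(d/2f) with d = 33.5316 mm and f = 482 mm.
d/2f = 0.03478; arctan(0.03478) ≈ 1.9922°, so α ≈ 3.9843°.

4.0°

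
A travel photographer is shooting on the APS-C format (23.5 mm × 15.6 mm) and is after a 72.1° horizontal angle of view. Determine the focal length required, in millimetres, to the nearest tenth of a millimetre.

From α = 2·arctan(w/2f) we get f = w / (2·tan(α/2)).
With w = 23.5 mm and α/2 = 36.05°, tan(α/2) ≈ 0.72788, so f ≈ 23.5 / 1.45575 ≈ 16.1428 mm.

16.1 mm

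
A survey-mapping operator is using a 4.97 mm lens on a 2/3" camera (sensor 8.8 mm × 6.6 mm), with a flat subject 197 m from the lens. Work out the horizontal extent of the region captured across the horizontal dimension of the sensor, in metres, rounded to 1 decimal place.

dₒ: 197 m = 197000 mm.
Similar triangles through the lens centre give W/dₒ = w/dᵢ; with 1/f = 1/dₒ + 1/dᵢ this gives W = w·(dₒ − f)/f.
W = 8.8 mm × (197000 − 4.97) / 4.97 = 8.8 × 39636.8270 ≈ 348804.077 mm = 348.804 m.

348.8 m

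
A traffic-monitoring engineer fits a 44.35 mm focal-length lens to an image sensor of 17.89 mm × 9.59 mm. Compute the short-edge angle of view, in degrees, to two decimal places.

12.34°

Angle of view α = 2·arctan(h/2f) with h = 9.59 mm and f = 44.35 mm.
h/2f = 0.10812; arctan(0.10812) ≈ 6.1707°, so α ≈ 12.3414°.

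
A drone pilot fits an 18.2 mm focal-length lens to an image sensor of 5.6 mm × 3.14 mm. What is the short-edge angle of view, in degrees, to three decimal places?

Angle of view α = 2·arctan(h/2f) with h = 3.14 mm and f = 18.2 mm.
h/2f = 0.08626; arctan(0.08626) ≈ 4.9303°, so α ≈ 9.8607°.

9.861°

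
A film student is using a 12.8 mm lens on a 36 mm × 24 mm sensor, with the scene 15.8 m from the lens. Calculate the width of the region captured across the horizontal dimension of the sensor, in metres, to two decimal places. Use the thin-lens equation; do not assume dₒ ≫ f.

44.40 m

dₒ: 15.8 m = 15800 mm.
Similar triangles through the lens centre give W/dₒ = w/dᵢ; with 1/f = 1/dₒ + 1/dᵢ this gives W = w·(dₒ − f)/f.
W = 36 mm × (15800 − 12.8) / 12.8 = 36 × 1233.3750 ≈ 44401.500 mm = 44.4015 m.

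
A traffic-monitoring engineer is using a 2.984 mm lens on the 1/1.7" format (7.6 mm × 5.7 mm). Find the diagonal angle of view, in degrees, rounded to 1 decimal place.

Sensor diagonal = √(7.6² + 5.7²) = √90.2500 ≈ 9.5000 mm.
Angle of view α = 2·arctan(d/2f) with d = 9.5000 mm and f = 2.984 mm.
d/2f = 1.59182; arctan(1.59182) ≈ 57.8625°, so α ≈ 115.7251°.

115.7°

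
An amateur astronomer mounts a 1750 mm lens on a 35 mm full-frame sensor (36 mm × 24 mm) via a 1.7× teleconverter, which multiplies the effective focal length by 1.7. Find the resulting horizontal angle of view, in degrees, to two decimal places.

Effective focal length f = 1750 × 1.7 = 2975 mm.
α = 2·arctan(36 / (2 × 2975)) = 2·arctan(0.00605) ≈ 0.6933°.

0.69°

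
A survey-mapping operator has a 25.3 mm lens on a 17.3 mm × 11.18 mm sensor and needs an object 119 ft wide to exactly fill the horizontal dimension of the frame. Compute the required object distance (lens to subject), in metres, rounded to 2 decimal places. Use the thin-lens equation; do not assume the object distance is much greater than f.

W: 119 ft × 304.8 mm/ft = 36271.20 mm.
Magnification m = w/W = dᵢ/dₒ; combined with 1/f = 1/dₒ + 1/dᵢ this gives dₒ = f·(1 + W/w).
dₒ = 25.3 mm × (1 + 36271.2/17.3) = 25.3 × 2097.6011 ≈ 53069.308 mm = 53.0693 m.

53.07 m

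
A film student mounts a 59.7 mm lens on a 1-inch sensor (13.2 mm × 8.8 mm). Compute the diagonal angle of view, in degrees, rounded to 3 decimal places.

Sensor diagonal = √(13.2² + 8.8²) = √251.6800 ≈ 15.8644 mm.
Angle of view α = 2·arctan(d/2f) with d = 15.8644 mm and f = 59.7 mm.
d/2f = 0.13287; arctan(0.13287) ≈ 7.5684°, so α ≈ 15.1369°.

15.137°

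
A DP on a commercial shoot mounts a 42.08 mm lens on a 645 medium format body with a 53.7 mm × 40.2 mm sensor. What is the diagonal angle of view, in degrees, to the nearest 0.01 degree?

Sensor diagonal = √(53.7² + 40.2²) = √4499.7300 ≈ 67.0800 mm.
Angle of view α = 2·arctan(d/2f) with d = 67.0800 mm and f = 42.08 mm.
d/2f = 0.79705; arctan(0.79705) ≈ 38.5567°, so α ≈ 77.1134°.

77.11°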